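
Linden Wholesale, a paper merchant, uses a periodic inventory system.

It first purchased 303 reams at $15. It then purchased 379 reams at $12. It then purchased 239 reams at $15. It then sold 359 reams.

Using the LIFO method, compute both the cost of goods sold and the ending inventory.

COGS = $5,025; ending inventory = $7,653

Sale 1 (359) [LIFO — newest first]: 239 @ $15 + 120 @ $12 = $5,025
Ending inventory: 303 @ $15 + 259 @ $12 = $7,653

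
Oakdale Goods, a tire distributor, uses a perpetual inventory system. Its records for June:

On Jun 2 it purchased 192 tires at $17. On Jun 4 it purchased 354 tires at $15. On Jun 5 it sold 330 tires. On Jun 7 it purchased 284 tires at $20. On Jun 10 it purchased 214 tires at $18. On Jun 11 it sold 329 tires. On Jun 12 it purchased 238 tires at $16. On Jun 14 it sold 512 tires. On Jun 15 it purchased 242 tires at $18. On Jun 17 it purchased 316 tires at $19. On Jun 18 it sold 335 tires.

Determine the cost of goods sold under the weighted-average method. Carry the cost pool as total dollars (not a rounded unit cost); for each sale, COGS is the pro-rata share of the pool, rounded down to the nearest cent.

After Jun 2: 192 on hand, pool $3,264.00 (≈ $17.0000 each)
After Jun 4: 546 on hand, pool $8,574.00 (≈ $15.7033 each)
Jun 5, sell 330: 330/546 × $8,574.00 → $5,182.08
After Jun 7: 500 on hand, pool $9,071.92 (≈ $18.1438 each)
After Jun 10: 714 on hand, pool $12,923.92 (≈ $18.1007 each)
Jun 11, sell 329: 329/714 × $12,923.92 → $5,955.13
After Jun 12: 623 on hand, pool $10,776.79 (≈ $17.2982 each)
Jun 14, sell 512: 512/623 × $10,776.79 → $8,856.68
After Jun 15: 353 on hand, pool $6,276.11 (≈ $17.7793 each)
After Jun 17: 669 on hand, pool $12,280.11 (≈ $18.3559 each)
Jun 18, sell 335: 335/669 × $12,280.11 → $6,149.23
Total COGS = $5,182.08 + $5,955.13 + $8,856.68 + $6,149.23 = $26,143.12
Ending inventory (cost pool remaining) = $6,130.88
Check: goods available $32,274.00 = COGS $26,143.12 + ending $6,130.88

COGS = $26,143.12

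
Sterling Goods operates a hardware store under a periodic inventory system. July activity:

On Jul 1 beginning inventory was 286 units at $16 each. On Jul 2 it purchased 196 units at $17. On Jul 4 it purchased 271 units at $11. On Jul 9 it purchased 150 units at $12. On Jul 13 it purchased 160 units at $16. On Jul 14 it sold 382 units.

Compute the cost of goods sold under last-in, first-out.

COGS = $5,152

Jul 14, 382 sold [LIFO — newest first]: 160 @ $16 + 150 @ $12 + 72 @ $11 = $5,152
Ending inventory: 286 @ $16 + 196 @ $17 + 199 @ $11 = $10,097
Check: goods available $15,249 = COGS $5,152 + ending $10,097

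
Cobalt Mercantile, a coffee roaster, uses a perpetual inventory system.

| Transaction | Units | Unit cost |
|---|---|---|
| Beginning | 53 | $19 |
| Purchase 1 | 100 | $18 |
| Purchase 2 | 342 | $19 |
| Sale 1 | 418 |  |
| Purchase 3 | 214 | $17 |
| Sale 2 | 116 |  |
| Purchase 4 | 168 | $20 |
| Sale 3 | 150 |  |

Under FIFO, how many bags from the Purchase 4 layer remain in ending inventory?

168

Sale 1 (418) [FIFO — oldest first]: 53 @ $19 + 100 @ $18 + 265 @ $19 = $7,842
Sale 2 (116) [FIFO — oldest first]: 77 @ $19 + 39 @ $17 = $2,126
Sale 3 (150) [FIFO — oldest first]: 150 @ $17 = $2,550
Total COGS = $7,842 + $2,126 + $2,550 = $12,518
Ending inventory: 25 @ $17 + 168 @ $20 = $3,785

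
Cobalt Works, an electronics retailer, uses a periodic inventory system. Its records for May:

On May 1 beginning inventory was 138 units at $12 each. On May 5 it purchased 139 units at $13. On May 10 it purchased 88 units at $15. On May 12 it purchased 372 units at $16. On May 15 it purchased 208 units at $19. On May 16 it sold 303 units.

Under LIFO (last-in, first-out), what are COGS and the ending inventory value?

COGS = $5,472; ending inventory = $9,215

May 16, 303 sold [LIFO — newest first]: 208 @ $19 + 95 @ $16 = $5,472
Ending inventory: 138 @ $12 + 139 @ $13 + 88 @ $15 + 277 @ $16 = $9,215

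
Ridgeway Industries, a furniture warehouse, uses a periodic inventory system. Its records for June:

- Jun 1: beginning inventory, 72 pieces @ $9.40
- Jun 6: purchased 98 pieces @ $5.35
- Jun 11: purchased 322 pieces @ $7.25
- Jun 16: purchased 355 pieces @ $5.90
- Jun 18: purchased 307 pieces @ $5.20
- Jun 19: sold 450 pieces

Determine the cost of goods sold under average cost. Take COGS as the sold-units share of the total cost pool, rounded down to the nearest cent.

COGS = $2,817.95

Jun 19, sell 450: 450/1154 × $7,226.50 → $2,817.95
Ending inventory (cost pool remaining) = $4,408.55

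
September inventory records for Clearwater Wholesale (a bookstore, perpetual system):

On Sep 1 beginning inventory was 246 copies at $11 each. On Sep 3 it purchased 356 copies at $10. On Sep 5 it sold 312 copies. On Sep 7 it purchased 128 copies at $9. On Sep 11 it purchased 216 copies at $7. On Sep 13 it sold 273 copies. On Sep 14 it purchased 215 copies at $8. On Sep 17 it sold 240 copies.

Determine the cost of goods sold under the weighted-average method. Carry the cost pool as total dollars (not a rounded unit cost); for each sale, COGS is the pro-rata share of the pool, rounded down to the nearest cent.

After Sep 1: 246 on hand, pool $2,706.00 (≈ $11.0000 each)
After Sep 3: 602 on hand, pool $6,266.00 (≈ $10.4086 each)
Sep 5, sell 312: 312/602 × $6,266.00 → $3,247.49
After Sep 7: 418 on hand, pool $4,170.51 (≈ $9.9773 each)
After Sep 11: 634 on hand, pool $5,682.51 (≈ $8.9629 each)
Sep 13, sell 273: 273/634 × $5,682.51 → $2,446.88
After Sep 14: 576 on hand, pool $4,955.63 (≈ $8.6035 each)
Sep 17, sell 240: 240/576 × $4,955.63 → $2,064.84
Total COGS = $3,247.49 + $2,446.88 + $2,064.84 = $7,759.21
Ending inventory (cost pool remaining) = $2,890.79

COGS = $7,759.21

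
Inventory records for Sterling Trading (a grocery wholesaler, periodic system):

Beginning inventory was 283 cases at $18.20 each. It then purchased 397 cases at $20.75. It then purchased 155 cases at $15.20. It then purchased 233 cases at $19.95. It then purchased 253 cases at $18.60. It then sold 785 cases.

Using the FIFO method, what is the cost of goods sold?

Sale 1 (785) [FIFO — oldest first]: 283 @ $18.20 + 397 @ $20.75 + 105 @ $15.20 = $14,984.35
Ending inventory: 50 @ $15.20 + 233 @ $19.95 + 253 @ $18.60 = $10,114.15

COGS = $14,984.35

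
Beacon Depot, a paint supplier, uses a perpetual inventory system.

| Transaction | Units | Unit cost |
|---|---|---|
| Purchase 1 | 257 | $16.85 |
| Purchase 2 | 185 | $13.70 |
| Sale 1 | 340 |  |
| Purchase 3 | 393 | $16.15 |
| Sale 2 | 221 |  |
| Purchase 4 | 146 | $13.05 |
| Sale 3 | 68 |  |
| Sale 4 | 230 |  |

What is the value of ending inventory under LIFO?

Ending inventory = $2,041.70

Sale 1 (340) [LIFO — newest first]: 185 @ $13.70 + 155 @ $16.85 = $5,146.25
Sale 2 (221) [LIFO — newest first]: 221 @ $16.15 = $3,569.15
Sale 3 (68) [LIFO — newest first]: 68 @ $13.05 = $887.40
Sale 4 (230) [LIFO — newest first]: 78 @ $13.05 + 152 @ $16.15 = $3,472.70
Total COGS = $5,146.25 + $3,569.15 + $887.40 + $3,472.70 = $13,075.50
Ending inventory: 102 @ $16.85 + 20 @ $16.15 = $2,041.70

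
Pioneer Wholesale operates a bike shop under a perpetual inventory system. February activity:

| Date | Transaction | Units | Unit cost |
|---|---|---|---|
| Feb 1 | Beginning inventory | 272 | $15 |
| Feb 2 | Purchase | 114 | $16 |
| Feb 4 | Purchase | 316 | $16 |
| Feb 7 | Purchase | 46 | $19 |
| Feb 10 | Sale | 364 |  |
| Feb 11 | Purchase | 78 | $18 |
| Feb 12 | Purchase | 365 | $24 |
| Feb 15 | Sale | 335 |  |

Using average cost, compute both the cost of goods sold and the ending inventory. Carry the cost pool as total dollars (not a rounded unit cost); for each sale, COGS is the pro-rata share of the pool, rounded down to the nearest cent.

After Feb 1: 272 on hand, pool $4,080.00 (≈ $15.0000 each)
After Feb 2: 386 on hand, pool $5,904.00 (≈ $15.2953 each)
After Feb 4: 702 on hand, pool $10,960.00 (≈ $15.6125 each)
After Feb 7: 748 on hand, pool $11,834.00 (≈ $15.8209 each)
Feb 10, sell 364: 364/748 × $11,834.00 → $5,758.79
After Feb 11: 462 on hand, pool $7,479.21 (≈ $16.1888 each)
After Feb 12: 827 on hand, pool $16,239.21 (≈ $19.6363 each)
Feb 15, sell 335: 335/827 × $16,239.21 → $6,578.15
Total COGS = $5,758.79 + $6,578.15 = $12,336.94
Ending inventory (cost pool remaining) = $9,661.06

COGS = $12,336.94; ending inventory = $9,661.06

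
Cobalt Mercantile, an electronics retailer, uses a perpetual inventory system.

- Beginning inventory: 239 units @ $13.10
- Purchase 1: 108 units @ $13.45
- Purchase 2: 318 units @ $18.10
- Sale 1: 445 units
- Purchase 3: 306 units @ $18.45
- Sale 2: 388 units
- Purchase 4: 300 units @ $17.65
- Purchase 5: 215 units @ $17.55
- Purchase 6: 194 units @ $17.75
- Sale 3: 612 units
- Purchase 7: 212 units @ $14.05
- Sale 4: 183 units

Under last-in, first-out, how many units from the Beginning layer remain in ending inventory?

Sale 1 (445) [LIFO — newest first]: 318 @ $18.10 + 108 @ $13.45 + 19 @ $13.10 = $7,457.30
Sale 2 (388) [LIFO — newest first]: 306 @ $18.45 + 82 @ $13.10 = $6,719.90
Sale 3 (612) [LIFO — newest first]: 194 @ $17.75 + 215 @ $17.55 + 203 @ $17.65 = $10,799.70
Sale 4 (183) [LIFO — newest first]: 183 @ $14.05 = $2,571.15
Total COGS = $7,457.30 + $6,719.90 + $10,799.70 + $2,571.15 = $27,548.05
Ending inventory: 138 @ $13.10 + 97 @ $17.65 + 29 @ $14.05 = $3,927.30

138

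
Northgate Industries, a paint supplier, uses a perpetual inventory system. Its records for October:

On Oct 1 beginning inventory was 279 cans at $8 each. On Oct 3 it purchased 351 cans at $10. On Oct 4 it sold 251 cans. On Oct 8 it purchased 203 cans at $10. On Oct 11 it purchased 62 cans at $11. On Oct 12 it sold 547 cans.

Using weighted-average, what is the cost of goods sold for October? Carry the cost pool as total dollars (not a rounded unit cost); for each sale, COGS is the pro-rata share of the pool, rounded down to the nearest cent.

After Oct 1: 279 on hand, pool $2,232.00 (≈ $8.0000 each)
After Oct 3: 630 on hand, pool $5,742.00 (≈ $9.1143 each)
Oct 4, sell 251: 251/630 × $5,742.00 → $2,287.68
After Oct 8: 582 on hand, pool $5,484.32 (≈ $9.4232 each)
After Oct 11: 644 on hand, pool $6,166.32 (≈ $9.5750 each)
Oct 12, sell 547: 547/644 × $6,166.32 → $5,237.54
Total COGS = $2,287.68 + $5,237.54 = $7,525.22
Ending inventory (cost pool remaining) = $928.78
Check: goods available $8,454.00 = COGS $7,525.22 + ending $928.78

COGS = $7,525.22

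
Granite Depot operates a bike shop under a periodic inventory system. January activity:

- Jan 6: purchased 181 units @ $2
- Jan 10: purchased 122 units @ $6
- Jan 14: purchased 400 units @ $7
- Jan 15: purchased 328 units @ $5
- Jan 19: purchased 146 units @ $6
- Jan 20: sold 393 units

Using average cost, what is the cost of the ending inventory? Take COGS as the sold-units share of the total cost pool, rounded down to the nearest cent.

Ending inventory = $4,269.71

Jan 20, sell 393: 393/1177 × $6,410.00 → $2,140.29
Ending inventory (cost pool remaining) = $4,269.71
Check: goods available $6,410.00 = COGS $2,140.29 + ending $4,269.71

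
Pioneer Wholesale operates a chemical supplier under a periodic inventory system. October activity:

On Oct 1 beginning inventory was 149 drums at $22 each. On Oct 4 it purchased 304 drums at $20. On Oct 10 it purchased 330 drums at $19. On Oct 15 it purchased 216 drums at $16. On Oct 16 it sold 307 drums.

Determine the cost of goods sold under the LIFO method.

COGS = $5,185

Oct 16, 307 sold [LIFO — newest first]: 216 @ $16 + 91 @ $19 = $5,185
Ending inventory: 149 @ $22 + 304 @ $20 + 239 @ $19 = $13,899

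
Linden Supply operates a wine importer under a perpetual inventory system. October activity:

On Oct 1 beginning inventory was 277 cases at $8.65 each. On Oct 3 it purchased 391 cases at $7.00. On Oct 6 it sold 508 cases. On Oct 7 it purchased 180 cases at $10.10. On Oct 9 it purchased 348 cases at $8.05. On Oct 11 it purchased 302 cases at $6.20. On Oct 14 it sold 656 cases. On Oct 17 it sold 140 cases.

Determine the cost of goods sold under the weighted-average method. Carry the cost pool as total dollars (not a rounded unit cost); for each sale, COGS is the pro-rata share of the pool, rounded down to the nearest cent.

COGS = $10,111.78

After Oct 1: 277 on hand, pool $2,396.05 (≈ $8.6500 each)
After Oct 3: 668 on hand, pool $5,133.05 (≈ $7.6842 each)
Oct 6, sell 508: 508/668 × $5,133.05 → $3,903.57
After Oct 7: 340 on hand, pool $3,047.48 (≈ $8.9632 each)
After Oct 9: 688 on hand, pool $5,848.88 (≈ $8.5013 each)
After Oct 11: 990 on hand, pool $7,721.28 (≈ $7.7993 each)
Oct 14, sell 656: 656/990 × $7,721.28 → $5,116.32
Oct 17, sell 140: 140/334 × $2,604.96 → $1,091.89
Total COGS = $3,903.57 + $5,116.32 + $1,091.89 = $10,111.78
Ending inventory (cost pool remaining) = $1,513.07
Check: goods available $11,624.85 = COGS $10,111.78 + ending $1,513.07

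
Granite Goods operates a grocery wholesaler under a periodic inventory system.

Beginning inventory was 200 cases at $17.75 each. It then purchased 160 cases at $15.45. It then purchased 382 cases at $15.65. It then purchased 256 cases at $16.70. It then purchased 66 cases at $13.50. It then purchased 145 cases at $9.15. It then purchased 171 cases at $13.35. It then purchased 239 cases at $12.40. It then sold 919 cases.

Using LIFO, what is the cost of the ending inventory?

Ending inventory = $11,343.00

Sale 1 (919) [LIFO — newest first]: 239 @ $12.40 + 171 @ $13.35 + 145 @ $9.15 + 66 @ $13.50 + 256 @ $16.70 + 42 @ $15.65 = $12,396.70
Ending inventory: 200 @ $17.75 + 160 @ $15.45 + 340 @ $15.65 = $11,343.00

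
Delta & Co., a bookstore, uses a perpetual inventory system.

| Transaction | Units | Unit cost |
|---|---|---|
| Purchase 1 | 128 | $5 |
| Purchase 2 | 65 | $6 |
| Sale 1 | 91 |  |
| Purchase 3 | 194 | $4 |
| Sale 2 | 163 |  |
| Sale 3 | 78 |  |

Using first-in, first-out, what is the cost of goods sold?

COGS = $1,586

Sale 1 (91) [FIFO — oldest first]: 91 @ $5 = $455
Sale 2 (163) [FIFO — oldest first]: 37 @ $5 + 65 @ $6 + 61 @ $4 = $819
Sale 3 (78) [FIFO — oldest first]: 78 @ $4 = $312
Total COGS = $455 + $819 + $312 = $1,586
Ending inventory: 55 @ $4 = $220
Check: goods available $1,806 = COGS $1,586 + ending $220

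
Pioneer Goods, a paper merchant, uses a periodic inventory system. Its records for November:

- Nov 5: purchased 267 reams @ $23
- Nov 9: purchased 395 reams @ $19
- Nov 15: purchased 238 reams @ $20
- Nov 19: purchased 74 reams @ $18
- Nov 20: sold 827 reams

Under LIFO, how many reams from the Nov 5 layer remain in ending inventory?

Nov 20, 827 sold [LIFO — newest first]: 74 @ $18 + 238 @ $20 + 395 @ $19 + 120 @ $23 = $16,357
Ending inventory: 147 @ $23 = $3,381

147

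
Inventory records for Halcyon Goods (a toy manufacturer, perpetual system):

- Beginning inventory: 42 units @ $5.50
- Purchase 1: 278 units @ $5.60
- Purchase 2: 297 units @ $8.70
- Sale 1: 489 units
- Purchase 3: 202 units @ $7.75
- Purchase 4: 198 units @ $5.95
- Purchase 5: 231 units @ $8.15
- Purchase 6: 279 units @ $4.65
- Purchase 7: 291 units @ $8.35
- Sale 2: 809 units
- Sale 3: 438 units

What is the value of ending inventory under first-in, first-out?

Sale 1 (489) [FIFO — oldest first]: 42 @ $5.50 + 278 @ $5.60 + 169 @ $8.70 = $3,258.10
Sale 2 (809) [FIFO — oldest first]: 128 @ $8.70 + 202 @ $7.75 + 198 @ $5.95 + 231 @ $8.15 + 50 @ $4.65 = $5,972.35
Sale 3 (438) [FIFO — oldest first]: 229 @ $4.65 + 209 @ $8.35 = $2,810.00
Total COGS = $3,258.10 + $5,972.35 + $2,810.00 = $12,040.45
Ending inventory: 82 @ $8.35 = $684.70

Ending inventory = $684.70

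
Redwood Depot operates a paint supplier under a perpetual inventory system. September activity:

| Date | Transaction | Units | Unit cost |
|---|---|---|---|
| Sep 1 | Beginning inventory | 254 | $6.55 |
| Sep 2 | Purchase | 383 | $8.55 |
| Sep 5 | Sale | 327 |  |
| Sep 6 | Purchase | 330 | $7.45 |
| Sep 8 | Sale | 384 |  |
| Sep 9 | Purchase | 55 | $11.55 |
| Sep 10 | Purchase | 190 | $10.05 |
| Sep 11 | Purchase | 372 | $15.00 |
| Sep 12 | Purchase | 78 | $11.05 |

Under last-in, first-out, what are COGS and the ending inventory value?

Sep 5, 327 sold [LIFO — newest first]: 327 @ $8.55 = $2,795.85
Sep 8, 384 sold [LIFO — newest first]: 330 @ $7.45 + 54 @ $8.55 = $2,920.20
Total COGS = $2,795.85 + $2,920.20 = $5,716.05
Ending inventory: 254 @ $6.55 + 2 @ $8.55 + 55 @ $11.55 + 190 @ $10.05 + 372 @ $15.00 + 78 @ $11.05 = $10,667.45

COGS = $5,716.05; ending inventory = $10,667.45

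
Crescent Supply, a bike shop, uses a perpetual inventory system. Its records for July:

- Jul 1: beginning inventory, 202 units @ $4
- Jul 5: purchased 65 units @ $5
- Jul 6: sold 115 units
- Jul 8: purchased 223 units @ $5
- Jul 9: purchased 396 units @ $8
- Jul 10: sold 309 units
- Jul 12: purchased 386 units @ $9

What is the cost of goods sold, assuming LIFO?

COGS = $2,997

Jul 6, 115 sold [LIFO — newest first]: 65 @ $5 + 50 @ $4 = $525
Jul 10, 309 sold [LIFO — newest first]: 309 @ $8 = $2,472
Total COGS = $525 + $2,472 = $2,997
Ending inventory: 152 @ $4 + 223 @ $5 + 87 @ $8 + 386 @ $9 = $5,893
Check: goods available $8,890 = COGS $2,997 + ending $5,893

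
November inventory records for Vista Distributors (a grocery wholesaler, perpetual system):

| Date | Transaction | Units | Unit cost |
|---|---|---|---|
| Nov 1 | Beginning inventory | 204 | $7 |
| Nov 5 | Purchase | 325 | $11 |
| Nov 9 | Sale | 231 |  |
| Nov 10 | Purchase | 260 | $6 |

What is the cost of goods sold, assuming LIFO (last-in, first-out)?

Nov 9, 231 sold [LIFO — newest first]: 231 @ $11 = $2,541
Ending inventory: 204 @ $7 + 94 @ $11 + 260 @ $6 = $4,022
Check: goods available $6,563 = COGS $2,541 + ending $4,022

COGS = $2,541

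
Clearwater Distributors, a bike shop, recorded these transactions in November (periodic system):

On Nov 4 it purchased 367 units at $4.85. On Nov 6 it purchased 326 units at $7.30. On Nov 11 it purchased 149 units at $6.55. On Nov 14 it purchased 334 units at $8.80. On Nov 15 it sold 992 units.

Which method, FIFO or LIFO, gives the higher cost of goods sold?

FIFO COGS: 367 @ $4.85 + 326 @ $7.30 + 149 @ $6.55 + 150 @ $8.80 = $6,455.70
LIFO COGS: 334 @ $8.80 + 149 @ $6.55 + 326 @ $7.30 + 183 @ $4.85 = $7,182.50

LIFO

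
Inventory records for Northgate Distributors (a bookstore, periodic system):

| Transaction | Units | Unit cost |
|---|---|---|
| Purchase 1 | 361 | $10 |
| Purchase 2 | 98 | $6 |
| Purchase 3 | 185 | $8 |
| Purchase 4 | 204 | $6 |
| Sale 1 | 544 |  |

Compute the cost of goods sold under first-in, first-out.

COGS = $4,878

Sale 1 (544) [FIFO — oldest first]: 361 @ $10 + 98 @ $6 + 85 @ $8 = $4,878
Ending inventory: 100 @ $8 + 204 @ $6 = $2,024
Check: goods available $6,902 = COGS $4,878 + ending $2,024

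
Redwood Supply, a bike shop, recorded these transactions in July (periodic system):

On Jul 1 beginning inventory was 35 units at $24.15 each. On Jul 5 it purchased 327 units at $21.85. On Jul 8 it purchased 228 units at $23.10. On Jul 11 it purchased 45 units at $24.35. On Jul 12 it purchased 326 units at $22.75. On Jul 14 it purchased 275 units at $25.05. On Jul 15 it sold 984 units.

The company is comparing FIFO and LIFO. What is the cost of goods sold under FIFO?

FIFO COGS: 35 @ $24.15 + 327 @ $21.85 + 228 @ $23.10 + 45 @ $24.35 + 326 @ $22.75 + 23 @ $25.05 = $22,345.40
LIFO COGS: 275 @ $25.05 + 326 @ $22.75 + 45 @ $24.35 + 228 @ $23.10 + 110 @ $21.85 = $23,071.30

COGS = $22,345.40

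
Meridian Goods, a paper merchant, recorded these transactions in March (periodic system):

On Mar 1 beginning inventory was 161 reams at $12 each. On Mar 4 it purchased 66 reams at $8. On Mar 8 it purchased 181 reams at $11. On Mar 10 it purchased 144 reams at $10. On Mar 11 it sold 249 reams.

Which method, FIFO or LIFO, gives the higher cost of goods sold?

FIFO COGS: 161 @ $12 + 66 @ $8 + 22 @ $11 = $2,702
LIFO COGS: 144 @ $10 + 105 @ $11 = $2,595

FIFO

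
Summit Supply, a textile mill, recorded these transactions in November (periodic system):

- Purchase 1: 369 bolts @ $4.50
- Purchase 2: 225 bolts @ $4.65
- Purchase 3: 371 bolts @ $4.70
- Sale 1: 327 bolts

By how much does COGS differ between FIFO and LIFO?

FIFO COGS: 327 @ $4.50 = $1,471.50
LIFO COGS: 327 @ $4.70 = $1,536.90
Difference = |$1,471.50 − $1,536.90| = $65.40

$65.40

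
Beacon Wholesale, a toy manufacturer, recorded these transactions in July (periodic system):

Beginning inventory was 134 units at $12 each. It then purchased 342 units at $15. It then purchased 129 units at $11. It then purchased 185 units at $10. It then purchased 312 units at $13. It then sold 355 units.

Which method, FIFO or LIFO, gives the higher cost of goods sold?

FIFO

FIFO COGS: 134 @ $12 + 221 @ $15 = $4,923
LIFO COGS: 312 @ $13 + 43 @ $10 = $4,486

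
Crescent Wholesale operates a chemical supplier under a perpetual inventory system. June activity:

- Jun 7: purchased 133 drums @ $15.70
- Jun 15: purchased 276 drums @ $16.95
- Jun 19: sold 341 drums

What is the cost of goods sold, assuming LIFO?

Jun 19, 341 sold [LIFO — newest first]: 276 @ $16.95 + 65 @ $15.70 = $5,698.70
Ending inventory: 68 @ $15.70 = $1,067.60

COGS = $5,698.70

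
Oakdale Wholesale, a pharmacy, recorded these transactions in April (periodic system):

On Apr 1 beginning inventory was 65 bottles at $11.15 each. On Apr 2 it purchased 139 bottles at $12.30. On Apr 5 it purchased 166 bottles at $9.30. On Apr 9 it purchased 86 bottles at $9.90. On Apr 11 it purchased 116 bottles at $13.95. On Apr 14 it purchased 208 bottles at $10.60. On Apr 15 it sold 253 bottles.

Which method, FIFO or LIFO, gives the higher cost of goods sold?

FIFO

FIFO COGS: 65 @ $11.15 + 139 @ $12.30 + 49 @ $9.30 = $2,890.15
LIFO COGS: 208 @ $10.60 + 45 @ $13.95 = $2,832.55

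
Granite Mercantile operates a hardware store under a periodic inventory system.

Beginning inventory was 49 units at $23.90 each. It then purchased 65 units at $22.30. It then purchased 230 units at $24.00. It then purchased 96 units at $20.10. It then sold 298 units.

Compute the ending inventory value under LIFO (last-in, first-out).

Ending inventory = $3,292.60

Sale 1 (298) [LIFO — newest first]: 96 @ $20.10 + 202 @ $24.00 = $6,777.60
Ending inventory: 49 @ $23.90 + 65 @ $22.30 + 28 @ $24.00 = $3,292.60
Check: goods available $10,070.20 = COGS $6,777.60 + ending $3,292.60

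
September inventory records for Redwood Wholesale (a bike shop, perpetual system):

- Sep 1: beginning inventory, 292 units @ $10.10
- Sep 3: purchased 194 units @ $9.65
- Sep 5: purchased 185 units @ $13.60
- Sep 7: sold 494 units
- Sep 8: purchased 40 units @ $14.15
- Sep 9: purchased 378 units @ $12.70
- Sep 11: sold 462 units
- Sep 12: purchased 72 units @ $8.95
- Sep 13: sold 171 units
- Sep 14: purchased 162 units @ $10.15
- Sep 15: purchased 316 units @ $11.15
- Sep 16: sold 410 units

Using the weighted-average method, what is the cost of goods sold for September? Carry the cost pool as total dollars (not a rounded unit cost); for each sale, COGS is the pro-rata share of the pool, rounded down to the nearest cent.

COGS = $17,411.27

After Sep 1: 292 on hand, pool $2,949.20 (≈ $10.1000 each)
After Sep 3: 486 on hand, pool $4,821.30 (≈ $9.9204 each)
After Sep 5: 671 on hand, pool $7,337.30 (≈ $10.9349 each)
Sep 7, sell 494: 494/671 × $7,337.30 → $5,401.82
After Sep 8: 217 on hand, pool $2,501.48 (≈ $11.5276 each)
After Sep 9: 595 on hand, pool $7,302.08 (≈ $12.2724 each)
Sep 11, sell 462: 462/595 × $7,302.08 → $5,669.85
After Sep 12: 205 on hand, pool $2,276.63 (≈ $11.1055 each)
Sep 13, sell 171: 171/205 × $2,276.63 → $1,899.04
After Sep 14: 196 on hand, pool $2,021.89 (≈ $10.3158 each)
After Sep 15: 512 on hand, pool $5,545.29 (≈ $10.8306 each)
Sep 16, sell 410: 410/512 × $5,545.29 → $4,440.56
Total COGS = $5,401.82 + $5,669.85 + $1,899.04 + $4,440.56 = $17,411.27
Ending inventory (cost pool remaining) = $1,104.73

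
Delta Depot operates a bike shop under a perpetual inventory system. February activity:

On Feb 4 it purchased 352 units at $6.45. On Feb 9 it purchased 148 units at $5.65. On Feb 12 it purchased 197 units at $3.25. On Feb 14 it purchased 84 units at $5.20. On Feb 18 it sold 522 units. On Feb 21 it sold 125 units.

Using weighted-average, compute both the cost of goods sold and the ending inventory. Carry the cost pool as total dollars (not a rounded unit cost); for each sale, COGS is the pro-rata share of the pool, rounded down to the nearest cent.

After Feb 4: 352 on hand, pool $2,270.40 (≈ $6.4500 each)
After Feb 9: 500 on hand, pool $3,106.60 (≈ $6.2132 each)
After Feb 12: 697 on hand, pool $3,746.85 (≈ $5.3757 each)
After Feb 14: 781 on hand, pool $4,183.65 (≈ $5.3568 each)
Feb 18, sell 522: 522/781 × $4,183.65 → $2,796.24
Feb 21, sell 125: 125/259 × $1,387.41 → $669.59
Total COGS = $2,796.24 + $669.59 = $3,465.83
Ending inventory (cost pool remaining) = $717.82
Check: goods available $4,183.65 = COGS $3,465.83 + ending $717.82

COGS = $3,465.83; ending inventory = $717.82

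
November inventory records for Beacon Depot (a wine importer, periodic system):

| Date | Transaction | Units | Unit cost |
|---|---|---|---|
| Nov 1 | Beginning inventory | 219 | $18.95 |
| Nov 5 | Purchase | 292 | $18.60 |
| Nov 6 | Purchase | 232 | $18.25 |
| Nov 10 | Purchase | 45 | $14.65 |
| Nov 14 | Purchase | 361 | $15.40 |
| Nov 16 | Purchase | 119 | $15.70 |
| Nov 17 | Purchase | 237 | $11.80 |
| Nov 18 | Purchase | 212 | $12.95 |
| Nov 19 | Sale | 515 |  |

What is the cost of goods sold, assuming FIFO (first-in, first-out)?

Nov 19, 515 sold [FIFO — oldest first]: 219 @ $18.95 + 292 @ $18.60 + 4 @ $18.25 = $9,654.25
Ending inventory: 228 @ $18.25 + 45 @ $14.65 + 361 @ $15.40 + 119 @ $15.70 + 237 @ $11.80 + 212 @ $12.95 = $17,789.95
Check: goods available $27,444.20 = COGS $9,654.25 + ending $17,789.95

COGS = $9,654.25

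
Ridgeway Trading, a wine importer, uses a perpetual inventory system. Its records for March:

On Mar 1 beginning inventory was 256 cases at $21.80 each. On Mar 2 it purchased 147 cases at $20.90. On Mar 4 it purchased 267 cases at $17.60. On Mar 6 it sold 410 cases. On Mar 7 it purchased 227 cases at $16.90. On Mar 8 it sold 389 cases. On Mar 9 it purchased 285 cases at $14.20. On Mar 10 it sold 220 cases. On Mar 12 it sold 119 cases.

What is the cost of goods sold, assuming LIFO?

Mar 6, 410 sold [LIFO — newest first]: 267 @ $17.60 + 143 @ $20.90 = $7,687.90
Mar 8, 389 sold [LIFO — newest first]: 227 @ $16.90 + 4 @ $20.90 + 158 @ $21.80 = $7,364.30
Mar 10, 220 sold [LIFO — newest first]: 220 @ $14.20 = $3,124.00
Mar 12, 119 sold [LIFO — newest first]: 65 @ $14.20 + 54 @ $21.80 = $2,100.20
Total COGS = $7,687.90 + $7,364.30 + $3,124.00 + $2,100.20 = $20,276.40
Ending inventory: 44 @ $21.80 = $959.20

COGS = $20,276.40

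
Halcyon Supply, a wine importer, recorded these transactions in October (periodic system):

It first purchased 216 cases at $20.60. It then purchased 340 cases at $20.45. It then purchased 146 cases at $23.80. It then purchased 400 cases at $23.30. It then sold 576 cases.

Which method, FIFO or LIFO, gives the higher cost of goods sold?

FIFO COGS: 216 @ $20.60 + 340 @ $20.45 + 20 @ $23.80 = $11,878.60
LIFO COGS: 400 @ $23.30 + 146 @ $23.80 + 30 @ $20.45 = $13,408.30

LIFO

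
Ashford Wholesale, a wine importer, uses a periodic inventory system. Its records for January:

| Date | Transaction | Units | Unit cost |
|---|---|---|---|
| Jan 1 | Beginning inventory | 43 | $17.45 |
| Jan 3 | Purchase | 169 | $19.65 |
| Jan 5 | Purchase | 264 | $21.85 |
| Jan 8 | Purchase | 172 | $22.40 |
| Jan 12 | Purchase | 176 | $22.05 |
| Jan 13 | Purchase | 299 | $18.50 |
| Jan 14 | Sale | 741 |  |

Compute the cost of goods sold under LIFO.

COGS = $15,319.00

Jan 14, 741 sold [LIFO — newest first]: 299 @ $18.50 + 176 @ $22.05 + 172 @ $22.40 + 94 @ $21.85 = $15,319.00
Ending inventory: 43 @ $17.45 + 169 @ $19.65 + 170 @ $21.85 = $7,785.70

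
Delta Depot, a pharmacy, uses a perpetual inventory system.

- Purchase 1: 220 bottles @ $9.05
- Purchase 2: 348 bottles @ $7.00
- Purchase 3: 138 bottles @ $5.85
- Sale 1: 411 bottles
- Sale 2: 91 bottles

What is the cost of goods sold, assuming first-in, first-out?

Sale 1 (411) [FIFO — oldest first]: 220 @ $9.05 + 191 @ $7.00 = $3,328.00
Sale 2 (91) [FIFO — oldest first]: 91 @ $7.00 = $637.00
Total COGS = $3,328.00 + $637.00 = $3,965.00
Ending inventory: 66 @ $7.00 + 138 @ $5.85 = $1,269.30

COGS = $3,965.00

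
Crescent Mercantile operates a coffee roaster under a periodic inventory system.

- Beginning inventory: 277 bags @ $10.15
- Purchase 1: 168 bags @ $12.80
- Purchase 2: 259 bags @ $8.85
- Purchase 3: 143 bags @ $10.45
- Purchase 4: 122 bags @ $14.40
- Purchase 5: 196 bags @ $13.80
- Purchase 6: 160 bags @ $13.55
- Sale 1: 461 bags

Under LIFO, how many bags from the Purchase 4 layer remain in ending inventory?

17

Sale 1 (461) [LIFO — newest first]: 160 @ $13.55 + 196 @ $13.80 + 105 @ $14.40 = $6,384.80
Ending inventory: 277 @ $10.15 + 168 @ $12.80 + 259 @ $8.85 + 143 @ $10.45 + 17 @ $14.40 = $8,993.25
Check: goods available $15,378.05 = COGS $6,384.80 + ending $8,993.25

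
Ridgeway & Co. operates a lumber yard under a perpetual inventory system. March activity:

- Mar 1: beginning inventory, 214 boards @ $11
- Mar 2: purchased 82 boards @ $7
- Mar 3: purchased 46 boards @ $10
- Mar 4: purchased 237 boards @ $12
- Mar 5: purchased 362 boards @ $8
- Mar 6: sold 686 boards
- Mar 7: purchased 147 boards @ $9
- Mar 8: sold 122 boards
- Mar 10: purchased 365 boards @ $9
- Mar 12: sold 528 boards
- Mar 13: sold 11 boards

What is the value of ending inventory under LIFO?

Ending inventory = $1,166

Mar 6, 686 sold [LIFO — newest first]: 362 @ $8 + 237 @ $12 + 46 @ $10 + 41 @ $7 = $6,487
Mar 8, 122 sold [LIFO — newest first]: 122 @ $9 = $1,098
Mar 12, 528 sold [LIFO — newest first]: 365 @ $9 + 25 @ $9 + 41 @ $7 + 97 @ $11 = $4,864
Mar 13, 11 sold [LIFO — newest first]: 11 @ $11 = $121
Total COGS = $6,487 + $1,098 + $4,864 + $121 = $12,570
Ending inventory: 106 @ $11 = $1,166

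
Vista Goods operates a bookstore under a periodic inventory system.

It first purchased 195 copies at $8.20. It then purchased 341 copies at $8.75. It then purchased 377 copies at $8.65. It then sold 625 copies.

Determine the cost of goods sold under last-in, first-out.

Sale 1 (625) [LIFO — newest first]: 377 @ $8.65 + 248 @ $8.75 = $5,431.05
Ending inventory: 195 @ $8.20 + 93 @ $8.75 = $2,412.75

COGS = $5,431.05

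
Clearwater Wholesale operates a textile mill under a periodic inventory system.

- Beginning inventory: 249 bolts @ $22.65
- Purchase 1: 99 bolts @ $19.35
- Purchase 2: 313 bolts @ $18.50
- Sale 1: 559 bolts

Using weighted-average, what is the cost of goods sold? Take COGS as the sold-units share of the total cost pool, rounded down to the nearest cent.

COGS = $11,286.55

Sale 1, sell 559: 559/661 × $13,346.00 → $11,286.55
Ending inventory (cost pool remaining) = $2,059.45
Check: goods available $13,346.00 = COGS $11,286.55 + ending $2,059.45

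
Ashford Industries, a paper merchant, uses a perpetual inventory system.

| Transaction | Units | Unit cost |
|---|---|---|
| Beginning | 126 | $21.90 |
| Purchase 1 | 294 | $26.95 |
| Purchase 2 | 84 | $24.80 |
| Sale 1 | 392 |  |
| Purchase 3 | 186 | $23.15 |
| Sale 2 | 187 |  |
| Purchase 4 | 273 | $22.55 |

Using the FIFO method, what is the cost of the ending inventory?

Sale 1 (392) [FIFO — oldest first]: 126 @ $21.90 + 266 @ $26.95 = $9,928.10
Sale 2 (187) [FIFO — oldest first]: 28 @ $26.95 + 84 @ $24.80 + 75 @ $23.15 = $4,574.05
Total COGS = $9,928.10 + $4,574.05 = $14,502.15
Ending inventory: 111 @ $23.15 + 273 @ $22.55 = $8,725.80

Ending inventory = $8,725.80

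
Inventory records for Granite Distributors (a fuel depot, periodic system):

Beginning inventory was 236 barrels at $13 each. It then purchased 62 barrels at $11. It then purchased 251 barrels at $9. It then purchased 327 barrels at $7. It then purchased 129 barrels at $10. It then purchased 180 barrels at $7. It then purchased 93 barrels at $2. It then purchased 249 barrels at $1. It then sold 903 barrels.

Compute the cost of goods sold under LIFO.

COGS = $4,749

Sale 1 (903) [LIFO — newest first]: 249 @ $1 + 93 @ $2 + 180 @ $7 + 129 @ $10 + 252 @ $7 = $4,749
Ending inventory: 236 @ $13 + 62 @ $11 + 251 @ $9 + 75 @ $7 = $6,534
Check: goods available $11,283 = COGS $4,749 + ending $6,534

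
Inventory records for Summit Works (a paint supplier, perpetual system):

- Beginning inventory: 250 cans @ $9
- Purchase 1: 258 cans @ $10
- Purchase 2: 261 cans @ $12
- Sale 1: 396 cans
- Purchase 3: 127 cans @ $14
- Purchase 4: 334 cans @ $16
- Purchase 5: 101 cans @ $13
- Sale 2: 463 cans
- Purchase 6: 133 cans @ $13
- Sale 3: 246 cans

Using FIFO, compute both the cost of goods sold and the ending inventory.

COGS = $13,084; ending inventory = $5,042

Sale 1 (396) [FIFO — oldest first]: 250 @ $9 + 146 @ $10 = $3,710
Sale 2 (463) [FIFO — oldest first]: 112 @ $10 + 261 @ $12 + 90 @ $14 = $5,512
Sale 3 (246) [FIFO — oldest first]: 37 @ $14 + 209 @ $16 = $3,862
Total COGS = $3,710 + $5,512 + $3,862 = $13,084
Ending inventory: 125 @ $16 + 101 @ $13 + 133 @ $13 = $5,042
Check: goods available $18,126 = COGS $13,084 + ending $5,042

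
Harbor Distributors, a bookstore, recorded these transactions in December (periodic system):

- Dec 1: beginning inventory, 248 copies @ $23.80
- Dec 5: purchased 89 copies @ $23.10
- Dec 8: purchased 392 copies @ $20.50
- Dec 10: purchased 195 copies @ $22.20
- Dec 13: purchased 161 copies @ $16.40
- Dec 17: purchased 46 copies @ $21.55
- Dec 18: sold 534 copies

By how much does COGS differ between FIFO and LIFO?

$1,330.10

FIFO COGS: 248 @ $23.80 + 89 @ $23.10 + 197 @ $20.50 = $11,996.80
LIFO COGS: 46 @ $21.55 + 161 @ $16.40 + 195 @ $22.20 + 132 @ $20.50 = $10,666.70
Difference = |$11,996.80 − $10,666.70| = $1,330.10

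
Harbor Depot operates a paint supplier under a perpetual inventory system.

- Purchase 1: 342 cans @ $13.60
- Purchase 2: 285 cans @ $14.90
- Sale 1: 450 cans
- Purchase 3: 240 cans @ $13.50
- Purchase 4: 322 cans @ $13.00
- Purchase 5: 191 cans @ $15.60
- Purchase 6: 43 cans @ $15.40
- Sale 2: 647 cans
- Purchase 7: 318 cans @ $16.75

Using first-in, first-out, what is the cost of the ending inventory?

Sale 1 (450) [FIFO — oldest first]: 342 @ $13.60 + 108 @ $14.90 = $6,260.40
Sale 2 (647) [FIFO — oldest first]: 177 @ $14.90 + 240 @ $13.50 + 230 @ $13.00 = $8,867.30
Total COGS = $6,260.40 + $8,867.30 = $15,127.70
Ending inventory: 92 @ $13.00 + 191 @ $15.60 + 43 @ $15.40 + 318 @ $16.75 = $10,164.30
Check: goods available $25,292.00 = COGS $15,127.70 + ending $10,164.30

Ending inventory = $10,164.30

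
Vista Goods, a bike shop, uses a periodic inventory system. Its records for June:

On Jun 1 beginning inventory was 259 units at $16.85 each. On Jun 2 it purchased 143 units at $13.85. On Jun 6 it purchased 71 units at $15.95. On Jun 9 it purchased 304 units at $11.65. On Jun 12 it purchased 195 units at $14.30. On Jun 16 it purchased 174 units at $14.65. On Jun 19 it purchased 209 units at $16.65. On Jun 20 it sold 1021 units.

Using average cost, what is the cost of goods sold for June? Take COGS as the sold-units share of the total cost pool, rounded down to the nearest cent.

Jun 20, sell 1021: 1021/1355 × $19,836.20 → $14,946.68
Ending inventory (cost pool remaining) = $4,889.52

COGS = $14,946.68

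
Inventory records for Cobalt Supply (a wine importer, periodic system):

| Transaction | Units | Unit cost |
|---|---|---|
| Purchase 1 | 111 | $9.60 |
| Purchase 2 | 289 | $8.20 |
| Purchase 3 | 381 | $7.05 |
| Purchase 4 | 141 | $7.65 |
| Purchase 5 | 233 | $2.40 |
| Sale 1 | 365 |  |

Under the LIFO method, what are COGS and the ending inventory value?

Sale 1 (365) [LIFO — newest first]: 233 @ $2.40 + 132 @ $7.65 = $1,569.00
Ending inventory: 111 @ $9.60 + 289 @ $8.20 + 381 @ $7.05 + 9 @ $7.65 = $6,190.30

COGS = $1,569.00; ending inventory = $6,190.30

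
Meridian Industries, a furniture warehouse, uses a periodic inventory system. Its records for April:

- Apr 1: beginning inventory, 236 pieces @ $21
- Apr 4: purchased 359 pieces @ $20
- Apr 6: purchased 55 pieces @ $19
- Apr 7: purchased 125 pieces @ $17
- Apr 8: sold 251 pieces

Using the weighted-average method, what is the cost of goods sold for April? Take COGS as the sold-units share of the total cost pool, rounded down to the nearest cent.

COGS = $4,957.16

Apr 8, sell 251: 251/775 × $15,306.00 → $4,957.16
Ending inventory (cost pool remaining) = $10,348.84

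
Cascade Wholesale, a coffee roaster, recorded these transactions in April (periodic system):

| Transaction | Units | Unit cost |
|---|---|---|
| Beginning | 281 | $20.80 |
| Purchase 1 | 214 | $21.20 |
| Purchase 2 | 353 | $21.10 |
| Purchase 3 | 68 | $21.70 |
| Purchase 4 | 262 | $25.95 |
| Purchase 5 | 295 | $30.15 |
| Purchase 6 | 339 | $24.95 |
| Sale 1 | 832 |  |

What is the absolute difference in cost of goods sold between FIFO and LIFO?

FIFO COGS: 281 @ $20.80 + 214 @ $21.20 + 337 @ $21.10 = $17,492.30
LIFO COGS: 339 @ $24.95 + 295 @ $30.15 + 198 @ $25.95 = $22,490.40
Difference = |$17,492.30 − $22,490.40| = $4,998.10

$4,998.10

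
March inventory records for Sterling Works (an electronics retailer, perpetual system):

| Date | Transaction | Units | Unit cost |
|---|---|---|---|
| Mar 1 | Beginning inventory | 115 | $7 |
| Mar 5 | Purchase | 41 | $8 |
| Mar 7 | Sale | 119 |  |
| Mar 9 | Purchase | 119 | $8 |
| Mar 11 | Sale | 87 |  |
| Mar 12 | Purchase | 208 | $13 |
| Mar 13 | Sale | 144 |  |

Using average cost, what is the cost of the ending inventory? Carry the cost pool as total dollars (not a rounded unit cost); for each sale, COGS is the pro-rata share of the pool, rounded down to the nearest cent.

Ending inventory = $1,557.56

After Mar 1: 115 on hand, pool $805.00 (≈ $7.0000 each)
After Mar 5: 156 on hand, pool $1,133.00 (≈ $7.2628 each)
Mar 7, sell 119: 119/156 × $1,133.00 → $864.27
After Mar 9: 156 on hand, pool $1,220.73 (≈ $7.8252 each)
Mar 11, sell 87: 87/156 × $1,220.73 → $680.79
After Mar 12: 277 on hand, pool $3,243.94 (≈ $11.7110 each)
Mar 13, sell 144: 144/277 × $3,243.94 → $1,686.38
Total COGS = $864.27 + $680.79 + $1,686.38 = $3,231.44
Ending inventory (cost pool remaining) = $1,557.56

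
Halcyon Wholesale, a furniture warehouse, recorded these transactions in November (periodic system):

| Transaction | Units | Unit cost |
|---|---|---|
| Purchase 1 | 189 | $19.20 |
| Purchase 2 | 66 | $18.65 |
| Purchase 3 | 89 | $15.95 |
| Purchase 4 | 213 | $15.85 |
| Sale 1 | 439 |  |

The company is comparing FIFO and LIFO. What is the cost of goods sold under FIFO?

COGS = $7,785.00

FIFO COGS: 189 @ $19.20 + 66 @ $18.65 + 89 @ $15.95 + 95 @ $15.85 = $7,785.00
LIFO COGS: 213 @ $15.85 + 89 @ $15.95 + 66 @ $18.65 + 71 @ $19.20 = $7,389.70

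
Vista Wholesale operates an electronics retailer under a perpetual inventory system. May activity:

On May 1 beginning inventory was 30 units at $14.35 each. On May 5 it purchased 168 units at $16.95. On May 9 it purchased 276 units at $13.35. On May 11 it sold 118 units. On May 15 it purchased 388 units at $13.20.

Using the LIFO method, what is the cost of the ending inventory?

Ending inventory = $10,509.00

May 11, 118 sold [LIFO — newest first]: 118 @ $13.35 = $1,575.30
Ending inventory: 30 @ $14.35 + 168 @ $16.95 + 158 @ $13.35 + 388 @ $13.20 = $10,509.00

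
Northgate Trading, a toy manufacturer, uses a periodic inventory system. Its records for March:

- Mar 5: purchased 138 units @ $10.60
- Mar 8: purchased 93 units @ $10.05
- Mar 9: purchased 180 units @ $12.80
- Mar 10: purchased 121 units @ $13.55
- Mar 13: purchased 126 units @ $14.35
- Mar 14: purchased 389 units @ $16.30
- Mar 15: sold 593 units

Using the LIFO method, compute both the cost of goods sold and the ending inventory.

Mar 15, 593 sold [LIFO — newest first]: 389 @ $16.30 + 126 @ $14.35 + 78 @ $13.55 = $9,205.70
Ending inventory: 138 @ $10.60 + 93 @ $10.05 + 180 @ $12.80 + 43 @ $13.55 = $5,284.10
Check: goods available $14,489.80 = COGS $9,205.70 + ending $5,284.10

COGS = $9,205.70; ending inventory = $5,284.10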